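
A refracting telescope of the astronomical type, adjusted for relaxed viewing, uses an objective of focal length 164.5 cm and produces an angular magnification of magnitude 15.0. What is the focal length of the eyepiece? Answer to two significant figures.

|M| = f_obj/f_eye, so f_eye = f_obj/|M| = 164.5/15.0 = 10.967 cm.

11 cm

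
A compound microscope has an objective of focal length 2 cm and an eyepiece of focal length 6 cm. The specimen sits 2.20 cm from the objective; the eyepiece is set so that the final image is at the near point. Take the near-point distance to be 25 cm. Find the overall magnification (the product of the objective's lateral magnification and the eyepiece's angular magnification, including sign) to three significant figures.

-51.7

Objective: 1/d_i = 1/f_obj - 1/d_o = 1/2 - 1/2.20 = 0.04545 cm^-1, so d_i = 22.000 cm.
m_obj = -d_i/d_o = -22.000/2.20 = -10.000.
Eyepiece angular magnification (image at near point): M_eye = 1 + D/f_e = 1 + 25/6 = 5.167.
Overall M = m_obj x M_eye = (-10.000)(5.167) = -51.67.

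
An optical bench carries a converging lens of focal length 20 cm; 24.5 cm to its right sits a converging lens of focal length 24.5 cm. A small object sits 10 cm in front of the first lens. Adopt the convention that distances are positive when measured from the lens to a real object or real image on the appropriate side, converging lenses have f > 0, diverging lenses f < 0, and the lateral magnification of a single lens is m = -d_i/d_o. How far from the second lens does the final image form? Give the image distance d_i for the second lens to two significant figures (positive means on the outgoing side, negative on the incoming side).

55 cm

Applying the thin-lens equation to the first lens, 1/20 = 1/10 + 1/d_i1, which gives d_i1 = -20.000 cm.
The intermediate image is virtual, 20.000 cm to the left of lens 1, so d_o2 = L - d_i1 = 24.5 - (-20.000) = 44.500 cm.
Applying the thin-lens equation again with f_2 = 24.5 cm and d_o2 = 44.500 cm gives d_i2 = 54.513 cm.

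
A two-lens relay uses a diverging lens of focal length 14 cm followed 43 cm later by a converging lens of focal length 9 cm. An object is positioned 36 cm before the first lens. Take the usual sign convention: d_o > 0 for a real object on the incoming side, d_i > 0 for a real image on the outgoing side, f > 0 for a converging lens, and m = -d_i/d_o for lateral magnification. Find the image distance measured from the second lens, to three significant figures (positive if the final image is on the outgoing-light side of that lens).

Applying the thin-lens equation to the first lens, 1/(-14) = 1/36 + 1/d_i1, which gives d_i1 = -10.080 cm.
With d_i1 < 0 the first image is virtual and lies on the object side; the object distance for lens 2 is d_o2 = 43 - (-10.080) = 53.080 cm.
Applying the thin-lens equation again with f_2 = 9 cm and d_o2 = 53.080 cm gives d_i2 = 10.838 cm.

10.8 cm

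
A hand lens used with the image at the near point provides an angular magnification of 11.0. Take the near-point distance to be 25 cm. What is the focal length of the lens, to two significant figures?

For the image at the near point, M = 1 + D/f.
f = D/(M - 1) = 25/(11.0 - 1) = 2.500 cm.

2.5 cm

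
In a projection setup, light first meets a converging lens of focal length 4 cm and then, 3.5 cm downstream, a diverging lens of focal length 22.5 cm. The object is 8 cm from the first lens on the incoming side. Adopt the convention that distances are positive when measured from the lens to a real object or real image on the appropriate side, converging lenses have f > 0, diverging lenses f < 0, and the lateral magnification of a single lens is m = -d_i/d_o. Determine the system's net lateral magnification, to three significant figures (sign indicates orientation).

Applying the thin-lens equation to the first lens, 1/4 = 1/8 + 1/d_i1, which gives d_i1 = 8.000 cm.
Its lateral magnification is m_1 = -d_i1/d_o1 = -(8.000)/8 = -1.0000.
This image would form 8.000 cm past lens 1, i.e. 4.500 cm beyond lens 2, so it is a virtual object for lens 2: d_o2 = 3.5 - 8.000 = -4.500 cm.
Applying the thin-lens equation again with f_2 = -22.5 cm and d_o2 = -4.500 cm gives d_i2 = 5.625 cm.
m_2 = -(5.625)/(-4.500) = 1.2500.
Total m = m_1 x m_2 = (-1.0000)(1.2500) = -1.2500.

-1.25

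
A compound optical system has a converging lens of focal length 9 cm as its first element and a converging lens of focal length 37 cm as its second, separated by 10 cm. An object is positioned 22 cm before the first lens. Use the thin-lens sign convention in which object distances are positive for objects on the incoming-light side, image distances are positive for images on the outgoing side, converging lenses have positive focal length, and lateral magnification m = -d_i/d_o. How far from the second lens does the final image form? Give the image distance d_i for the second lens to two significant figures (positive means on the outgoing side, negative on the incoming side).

4.6 cm

Applying the thin-lens equation to the first lens, 1/9 = 1/22 + 1/d_i1, which gives d_i1 = 15.231 cm.
This image would form 15.231 cm past lens 1, i.e. 5.231 cm beyond lens 2, so it is a virtual object for lens 2: d_o2 = 10 - 15.231 = -5.231 cm.
Applying the thin-lens equation again with f_2 = 37 cm and d_o2 = -5.231 cm gives d_i2 = 4.583 cm.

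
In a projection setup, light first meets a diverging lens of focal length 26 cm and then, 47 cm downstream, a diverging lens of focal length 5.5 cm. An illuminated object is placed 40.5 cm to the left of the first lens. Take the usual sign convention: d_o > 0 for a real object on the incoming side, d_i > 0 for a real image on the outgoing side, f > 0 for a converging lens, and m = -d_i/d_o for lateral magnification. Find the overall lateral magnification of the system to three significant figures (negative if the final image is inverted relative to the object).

First lens: d_i1 = 1/(1/(-26) - 1/40.5) = -15.835 cm.
m_1 = -(-15.835)/40.5 = 0.3910.
With d_i1 < 0 the first image is virtual and lies on the object side; the object distance for lens 2 is d_o2 = 47 - (-15.835) = 62.835 cm.
Second lens: d_i2 = 1/(1/(-5.5) - 1/(62.835)) = -5.057 cm.
m_2 = -(-5.057)/(62.835) = 0.0805.
Total m = m_1 x m_2 = (0.3910)(0.0805) = 0.0315.

0.0315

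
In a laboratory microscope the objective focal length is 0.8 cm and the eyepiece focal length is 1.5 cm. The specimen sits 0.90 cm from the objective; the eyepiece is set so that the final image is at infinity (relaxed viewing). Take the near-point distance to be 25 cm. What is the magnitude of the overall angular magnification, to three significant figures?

Objective: 1/d_i = 1/f_obj - 1/d_o = 1/0.8 - 1/0.90 = 0.13889 cm^-1, so d_i = 7.200 cm.
m_obj = -d_i/d_o = -7.200/0.90 = -8.000.
Eyepiece angular magnification (image at infinity): M_eye = D/f_e = 25/1.5 = 16.667.
Overall M = m_obj x M_eye = (-8.000)(16.667) = -133.33.
|M| = 133.33.

133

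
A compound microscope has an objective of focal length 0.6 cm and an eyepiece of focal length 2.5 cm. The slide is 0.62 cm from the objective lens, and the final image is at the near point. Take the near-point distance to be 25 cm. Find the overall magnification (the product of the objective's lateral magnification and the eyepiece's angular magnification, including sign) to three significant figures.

-330

Objective: 1/d_i = 1/f_obj - 1/d_o = 1/0.6 - 1/0.62 = 0.05376 cm^-1, so d_i = 18.600 cm.
m_obj = -d_i/d_o = -18.600/0.62 = -30.000.
Eyepiece angular magnification (image at near point): M_eye = 1 + D/f_e = 1 + 25/2.5 = 11.000.
Overall M = m_obj x M_eye = (-30.000)(11.000) = -330.00.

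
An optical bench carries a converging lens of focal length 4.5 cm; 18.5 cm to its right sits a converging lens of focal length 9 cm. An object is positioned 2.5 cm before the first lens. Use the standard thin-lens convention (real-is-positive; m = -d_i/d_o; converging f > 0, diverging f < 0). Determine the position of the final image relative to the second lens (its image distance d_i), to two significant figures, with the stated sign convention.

Lens 1: 1/d_i1 = 1/f_1 - 1/d_o1 = 1/4.5 - 1/2.5 = -0.17778 cm^-1, so d_i1 = -5.625 cm.
The intermediate image is virtual, 5.625 cm to the left of lens 1, so d_o2 = L - d_i1 = 18.5 - (-5.625) = 24.125 cm.
Lens 2: 1/d_i2 = 1/f_2 - 1/d_o2 = 1/9 - 1/(24.125) = 0.06966 cm^-1, so d_i2 = 14.355 cm.

14 cm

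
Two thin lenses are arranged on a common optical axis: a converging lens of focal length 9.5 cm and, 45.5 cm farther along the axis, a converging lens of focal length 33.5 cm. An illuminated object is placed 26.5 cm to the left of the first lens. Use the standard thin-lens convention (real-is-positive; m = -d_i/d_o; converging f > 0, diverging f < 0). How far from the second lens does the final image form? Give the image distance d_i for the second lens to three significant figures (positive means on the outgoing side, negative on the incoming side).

-366 cm

Lens 1: 1/d_i1 = 1/f_1 - 1/d_o1 = 1/9.5 - 1/26.5 = 0.06753 cm^-1, so d_i1 = 14.809 cm.
The intermediate image is 14.809 cm to the right of lens 1, so d_o2 = L - d_i1 = 45.5 - 14.809 = 30.691 cm.
Lens 2: 1/d_i2 = 1/f_2 - 1/d_o2 = 1/33.5 - 1/(30.691) = -0.00273 cm^-1, so d_i2 = -366.045 cm.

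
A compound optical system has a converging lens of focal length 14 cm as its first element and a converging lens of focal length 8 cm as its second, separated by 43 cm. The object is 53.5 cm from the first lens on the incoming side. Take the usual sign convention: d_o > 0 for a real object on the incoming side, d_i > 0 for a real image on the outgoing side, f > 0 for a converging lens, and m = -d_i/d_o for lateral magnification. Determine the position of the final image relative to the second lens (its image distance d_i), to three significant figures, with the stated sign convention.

12.0 cm

First lens: d_i1 = 1/(1/14 - 1/53.5) = 18.962 cm.
Object distance for lens 2: d_o2 = 43 - 18.962 = 24.038 cm.
Second lens: d_i2 = 1/(1/8 - 1/(24.038)) = 11.991 cm.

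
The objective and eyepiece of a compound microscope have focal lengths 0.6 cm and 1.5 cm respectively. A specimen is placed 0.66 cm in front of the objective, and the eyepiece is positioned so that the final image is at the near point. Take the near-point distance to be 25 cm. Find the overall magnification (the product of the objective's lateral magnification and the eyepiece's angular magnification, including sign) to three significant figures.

-177

Objective: 1/d_i = 1/f_obj - 1/d_o = 1/0.6 - 1/0.66 = 0.15152 cm^-1, so d_i = 6.600 cm.
m_obj = -d_i/d_o = -6.600/0.66 = -10.000.
Eyepiece angular magnification (image at near point): M_eye = 1 + D/f_e = 1 + 25/1.5 = 17.667.
Overall M = m_obj x M_eye = (-10.000)(17.667) = -176.67.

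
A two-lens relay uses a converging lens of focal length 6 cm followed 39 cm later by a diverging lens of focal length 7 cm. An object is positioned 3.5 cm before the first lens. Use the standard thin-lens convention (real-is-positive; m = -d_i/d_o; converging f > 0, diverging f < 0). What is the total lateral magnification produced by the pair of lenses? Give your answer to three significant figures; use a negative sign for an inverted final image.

0.309

Applying the thin-lens equation to the first lens, 1/6 = 1/3.5 + 1/d_i1, which gives d_i1 = -8.400 cm.
Its lateral magnification is m_1 = -d_i1/d_o1 = -(-8.400)/3.5 = 2.4000.
The intermediate image is virtual, 8.400 cm to the left of lens 1, so d_o2 = L - d_i1 = 39 - (-8.400) = 47.400 cm.
Applying the thin-lens equation again with f_2 = -7 cm and d_o2 = 47.400 cm gives d_i2 = -6.099 cm.
m_2 = -(-6.099)/(47.400) = 0.1287.
Overall magnification: m = m_1 m_2 = 0.3088.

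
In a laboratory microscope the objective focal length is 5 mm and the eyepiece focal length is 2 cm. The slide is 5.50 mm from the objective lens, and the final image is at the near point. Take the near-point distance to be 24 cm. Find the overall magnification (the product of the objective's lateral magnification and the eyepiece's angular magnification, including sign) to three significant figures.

Convert to cm: f_obj = 5 mm = 0.5 cm; d_o = 5.50 mm = 0.55 cm.
Objective: 1/d_i = 1/f_obj - 1/d_o = 1/0.5 - 1/0.55 = 0.18182 cm^-1, so d_i = 5.500 cm.
m_obj = -d_i/d_o = -5.500/0.55 = -10.000.
Eyepiece angular magnification (image at near point): M_eye = 1 + D/f_e = 1 + 24/2 = 13.000.
Overall M = m_obj x M_eye = (-10.000)(13.000) = -130.00.

-130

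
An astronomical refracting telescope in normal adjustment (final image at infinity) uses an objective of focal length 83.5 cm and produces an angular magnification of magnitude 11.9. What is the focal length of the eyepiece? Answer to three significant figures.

7.02 cm

|M| = f_obj/f_eye, so f_eye = f_obj/|M| = 83.5/11.9 = 7.017 cm.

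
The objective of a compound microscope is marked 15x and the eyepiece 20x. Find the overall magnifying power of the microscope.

300

The overall magnification of a compound microscope is the product of the objective and eyepiece magnifications:
M = M_obj x M_eye = 15 x 20 = 300.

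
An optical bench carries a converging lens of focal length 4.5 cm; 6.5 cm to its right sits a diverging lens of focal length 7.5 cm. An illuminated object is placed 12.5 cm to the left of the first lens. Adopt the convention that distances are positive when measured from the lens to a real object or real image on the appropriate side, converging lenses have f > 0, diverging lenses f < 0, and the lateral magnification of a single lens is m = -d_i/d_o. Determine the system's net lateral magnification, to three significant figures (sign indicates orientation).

-0.605

Applying the thin-lens equation to the first lens, 1/4.5 = 1/12.5 + 1/d_i1, which gives d_i1 = 7.031 cm.
Its lateral magnification is m_1 = -d_i1/d_o1 = -(7.031)/12.5 = -0.5625.
Since 7.031 cm > 6.5 cm, the first image lies past the second lens and serves as a virtual object: d_o2 = L - d_i1 = -0.531 cm.
Applying the thin-lens equation again with f_2 = -7.5 cm and d_o2 = -0.531 cm gives d_i2 = 0.572 cm.
m_2 = -(0.572)/(-0.531) = 1.0762.
Total m = m_1 x m_2 = (-0.5625)(1.0762) = -0.6054.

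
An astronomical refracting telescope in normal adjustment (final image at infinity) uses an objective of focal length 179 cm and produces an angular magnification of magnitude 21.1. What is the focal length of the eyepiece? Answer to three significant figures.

|M| = f_obj/f_eye, so f_eye = f_obj/|M| = 179/21.1 = 8.483 cm.

8.48 cm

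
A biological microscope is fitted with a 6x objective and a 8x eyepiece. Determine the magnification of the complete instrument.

48

The overall magnification of a compound microscope is the product of the objective and eyepiece magnifications:
M = M_obj x M_eye = 6 x 8 = 48.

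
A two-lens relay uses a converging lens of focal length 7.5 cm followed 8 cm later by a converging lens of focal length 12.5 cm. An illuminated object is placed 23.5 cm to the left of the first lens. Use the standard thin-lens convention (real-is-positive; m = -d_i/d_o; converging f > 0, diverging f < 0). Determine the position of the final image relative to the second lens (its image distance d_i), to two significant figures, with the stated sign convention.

2.4 cm

First lens: d_i1 = 1/(1/7.5 - 1/23.5) = 11.016 cm.
Since 11.016 cm > 8 cm, the first image lies past the second lens and serves as a virtual object: d_o2 = L - d_i1 = -3.016 cm.
Second lens: d_i2 = 1/(1/12.5 - 1/(-3.016)) = 2.430 cm.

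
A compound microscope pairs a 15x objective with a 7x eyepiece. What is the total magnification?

The overall magnification of a compound microscope is the product of the objective and eyepiece magnifications:
M = M_obj x M_eye = 15 x 7 = 105.

105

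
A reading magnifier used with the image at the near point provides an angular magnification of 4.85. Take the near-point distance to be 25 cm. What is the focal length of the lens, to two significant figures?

6.5 cm

For the image at the near point, M = 1 + D/f.
f = D/(M - 1) = 25/(4.85 - 1) = 6.494 cm.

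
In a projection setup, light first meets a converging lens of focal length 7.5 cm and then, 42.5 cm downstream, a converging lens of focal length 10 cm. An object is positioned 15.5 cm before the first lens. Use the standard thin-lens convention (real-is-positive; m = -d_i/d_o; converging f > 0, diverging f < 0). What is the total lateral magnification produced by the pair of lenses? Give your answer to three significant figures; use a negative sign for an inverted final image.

0.522

First lens: d_i1 = 1/(1/7.5 - 1/15.5) = 14.531 cm.
m_1 = -(14.531)/15.5 = -0.9375.
The intermediate image is 14.531 cm to the right of lens 1, so d_o2 = L - d_i1 = 42.5 - 14.531 = 27.969 cm.
Second lens: d_i2 = 1/(1/10 - 1/(27.969)) = 15.565 cm.
m_2 = -(15.565)/(27.969) = -0.5565.
Total m = m_1 x m_2 = (-0.9375)(-0.5565) = 0.5217.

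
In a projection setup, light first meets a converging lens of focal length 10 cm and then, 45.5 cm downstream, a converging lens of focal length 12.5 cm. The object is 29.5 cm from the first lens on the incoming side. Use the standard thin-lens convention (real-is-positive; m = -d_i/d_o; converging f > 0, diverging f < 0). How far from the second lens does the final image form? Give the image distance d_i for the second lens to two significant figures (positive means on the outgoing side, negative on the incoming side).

21 cm

First lens: d_i1 = 1/(1/10 - 1/29.5) = 15.128 cm.
The intermediate image is 15.128 cm to the right of lens 1, so d_o2 = L - d_i1 = 45.5 - 15.128 = 30.372 cm.
Second lens: d_i2 = 1/(1/12.5 - 1/(30.372)) = 21.243 cm.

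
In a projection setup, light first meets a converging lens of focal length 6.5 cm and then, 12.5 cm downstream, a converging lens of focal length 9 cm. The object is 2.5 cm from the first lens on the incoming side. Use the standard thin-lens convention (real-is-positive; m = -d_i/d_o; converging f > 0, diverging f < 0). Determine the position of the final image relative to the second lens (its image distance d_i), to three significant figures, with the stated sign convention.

19.7 cm

First lens: d_i1 = 1/(1/6.5 - 1/2.5) = -4.062 cm.
With d_i1 < 0 the first image is virtual and lies on the object side; the object distance for lens 2 is d_o2 = 12.5 - (-4.062) = 16.562 cm.
Second lens: d_i2 = 1/(1/9 - 1/(16.562)) = 19.711 cm.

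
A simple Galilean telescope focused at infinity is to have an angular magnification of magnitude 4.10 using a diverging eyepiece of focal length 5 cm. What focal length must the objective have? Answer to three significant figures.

20.5 cm

|M| = f_obj/|f_eye|, so f_obj = |M| x |f_eye| = 4.1 x 5 = 20.500 cm.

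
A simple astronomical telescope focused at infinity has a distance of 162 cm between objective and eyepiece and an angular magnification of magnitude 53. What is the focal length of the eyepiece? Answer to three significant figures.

In normal adjustment the tube length equals f_obj + f_eye and |M| = f_obj/f_eye.
So f_obj = 53 f_eye and 53 f_eye + f_eye = 162 cm, giving f_eye = 162/54 = 3.000 cm and f_obj = 159.000 cm.

3.00 cm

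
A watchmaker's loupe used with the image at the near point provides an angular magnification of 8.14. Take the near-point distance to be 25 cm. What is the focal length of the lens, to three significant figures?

3.50 cm

For the image at the near point, M = 1 + D/f.
f = D/(M - 1) = 25/(8.14 - 1) = 3.501 cm.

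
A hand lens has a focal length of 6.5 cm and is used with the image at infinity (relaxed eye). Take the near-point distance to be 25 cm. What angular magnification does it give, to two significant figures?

M = D/f = 25/6.5 = 3.846.

3.8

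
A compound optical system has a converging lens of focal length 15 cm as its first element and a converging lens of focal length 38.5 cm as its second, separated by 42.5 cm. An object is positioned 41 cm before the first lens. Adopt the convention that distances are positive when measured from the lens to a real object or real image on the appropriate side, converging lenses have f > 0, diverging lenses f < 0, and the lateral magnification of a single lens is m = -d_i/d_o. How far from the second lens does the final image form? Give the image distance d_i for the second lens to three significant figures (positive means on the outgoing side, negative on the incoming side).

-36.9 cm

First lens: d_i1 = 1/(1/15 - 1/41) = 23.654 cm.
Object distance for lens 2: d_o2 = 42.5 - 23.654 = 18.846 cm.
Second lens: d_i2 = 1/(1/38.5 - 1/(18.846)) = -36.918 cm.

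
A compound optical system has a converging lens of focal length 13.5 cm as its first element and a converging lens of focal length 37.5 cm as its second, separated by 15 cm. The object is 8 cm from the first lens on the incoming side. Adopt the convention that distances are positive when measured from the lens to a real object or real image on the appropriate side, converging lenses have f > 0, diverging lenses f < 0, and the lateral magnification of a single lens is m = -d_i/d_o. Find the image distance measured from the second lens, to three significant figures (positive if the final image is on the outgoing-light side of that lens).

-454 cm

Applying the thin-lens equation to the first lens, 1/13.5 = 1/8 + 1/d_i1, which gives d_i1 = -19.636 cm.
With d_i1 < 0 the first image is virtual and lies on the object side; the object distance for lens 2 is d_o2 = 15 - (-19.636) = 34.636 cm.
Applying the thin-lens equation again with f_2 = 37.5 cm and d_o2 = 34.636 cm gives d_i2 = -453.571 cm.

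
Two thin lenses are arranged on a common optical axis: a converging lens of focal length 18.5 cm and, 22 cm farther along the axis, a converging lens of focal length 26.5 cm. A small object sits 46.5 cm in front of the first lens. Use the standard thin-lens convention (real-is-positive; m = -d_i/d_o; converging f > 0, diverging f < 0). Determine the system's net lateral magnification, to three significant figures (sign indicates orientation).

-0.497

Applying the thin-lens equation to the first lens, 1/18.5 = 1/46.5 + 1/d_i1, which gives d_i1 = 30.723 cm.
Its lateral magnification is m_1 = -d_i1/d_o1 = -(30.723)/46.5 = -0.6607.
This image would form 30.723 cm past lens 1, i.e. 8.723 cm beyond lens 2, so it is a virtual object for lens 2: d_o2 = 22 - 30.723 = -8.723 cm.
Applying the thin-lens equation again with f_2 = 26.5 cm and d_o2 = -8.723 cm gives d_i2 = 6.563 cm.
m_2 = -(6.563)/(-8.723) = 0.7523.
Total m = m_1 x m_2 = (-0.6607)(0.7523) = -0.4971.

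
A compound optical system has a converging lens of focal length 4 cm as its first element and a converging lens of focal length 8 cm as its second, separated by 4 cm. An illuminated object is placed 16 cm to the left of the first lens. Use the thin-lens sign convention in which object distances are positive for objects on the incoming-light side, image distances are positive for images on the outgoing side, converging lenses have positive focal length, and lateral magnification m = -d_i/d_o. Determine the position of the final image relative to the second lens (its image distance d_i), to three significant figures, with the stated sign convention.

1.14 cm

Applying the thin-lens equation to the first lens, 1/4 = 1/16 + 1/d_i1, which gives d_i1 = 5.333 cm.
Since 5.333 cm > 4 cm, the first image lies past the second lens and serves as a virtual object: d_o2 = L - d_i1 = -1.333 cm.
Applying the thin-lens equation again with f_2 = 8 cm and d_o2 = -1.333 cm gives d_i2 = 1.143 cm.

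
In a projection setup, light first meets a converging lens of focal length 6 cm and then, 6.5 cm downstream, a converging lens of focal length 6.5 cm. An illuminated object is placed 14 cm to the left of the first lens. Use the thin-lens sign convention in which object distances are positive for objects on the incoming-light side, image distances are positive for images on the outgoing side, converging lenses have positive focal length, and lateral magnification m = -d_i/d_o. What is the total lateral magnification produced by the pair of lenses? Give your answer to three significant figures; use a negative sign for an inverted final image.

-0.464

Lens 1: 1/d_i1 = 1/f_1 - 1/d_o1 = 1/6 - 1/14 = 0.09524 cm^-1, so d_i1 = 10.500 cm.
m_1 = -(10.500)/14 = -0.7500.
Since 10.500 cm > 6.5 cm, the first image lies past the second lens and serves as a virtual object: d_o2 = L - d_i1 = -4.000 cm.
Lens 2: 1/d_i2 = 1/f_2 - 1/d_o2 = 1/6.5 - 1/(-4.000) = 0.40385 cm^-1, so d_i2 = 2.476 cm.
m_2 = -(2.476)/(-4.000) = 0.6190.
Overall magnification: m = m_1 m_2 = -0.4643.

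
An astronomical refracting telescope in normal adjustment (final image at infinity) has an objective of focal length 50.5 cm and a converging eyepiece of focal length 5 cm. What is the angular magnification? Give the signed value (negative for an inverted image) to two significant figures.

-10

M = -f_obj/f_eye = -50.5/(5) = -10.100.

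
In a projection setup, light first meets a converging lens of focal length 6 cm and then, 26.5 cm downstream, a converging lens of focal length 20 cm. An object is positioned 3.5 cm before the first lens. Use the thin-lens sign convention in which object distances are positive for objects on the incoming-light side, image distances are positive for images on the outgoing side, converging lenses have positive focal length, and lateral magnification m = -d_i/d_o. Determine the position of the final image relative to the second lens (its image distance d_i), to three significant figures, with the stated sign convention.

46.8 cm

Applying the thin-lens equation to the first lens, 1/6 = 1/3.5 + 1/d_i1, which gives d_i1 = -8.400 cm.
With d_i1 < 0 the first image is virtual and lies on the object side; the object distance for lens 2 is d_o2 = 26.5 - (-8.400) = 34.900 cm.
Applying the thin-lens equation again with f_2 = 20 cm and d_o2 = 34.900 cm gives d_i2 = 46.846 cm.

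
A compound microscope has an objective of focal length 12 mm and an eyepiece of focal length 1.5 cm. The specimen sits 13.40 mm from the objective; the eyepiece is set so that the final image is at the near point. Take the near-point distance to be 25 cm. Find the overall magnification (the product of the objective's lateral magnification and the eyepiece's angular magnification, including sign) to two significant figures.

-150

Convert to cm: f_obj = 12 mm = 1.2 cm; d_o = 13.40 mm = 1.34 cm.
Objective: 1/d_i = 1/f_obj - 1/d_o = 1/1.2 - 1/1.34 = 0.08706 cm^-1, so d_i = 11.486 cm.
m_obj = -d_i/d_o = -11.486/1.34 = -8.571.
Eyepiece angular magnification (image at near point): M_eye = 1 + D/f_e = 1 + 25/1.5 = 17.667.
Overall M = m_obj x M_eye = (-8.571)(17.667) = -151.43.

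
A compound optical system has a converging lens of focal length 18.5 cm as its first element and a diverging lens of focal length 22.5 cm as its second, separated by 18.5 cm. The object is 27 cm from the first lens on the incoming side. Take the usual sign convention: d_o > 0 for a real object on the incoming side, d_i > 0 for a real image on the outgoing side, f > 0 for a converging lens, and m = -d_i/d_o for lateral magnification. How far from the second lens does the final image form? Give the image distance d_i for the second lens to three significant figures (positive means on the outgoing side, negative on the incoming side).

-51.0 cm

Applying the thin-lens equation to the first lens, 1/18.5 = 1/27 + 1/d_i1, which gives d_i1 = 58.765 cm.
This image would form 58.765 cm past lens 1, i.e. 40.265 cm beyond lens 2, so it is a virtual object for lens 2: d_o2 = 18.5 - 58.765 = -40.265 cm.
Applying the thin-lens equation again with f_2 = -22.5 cm and d_o2 = -40.265 cm gives d_i2 = -50.998 cm.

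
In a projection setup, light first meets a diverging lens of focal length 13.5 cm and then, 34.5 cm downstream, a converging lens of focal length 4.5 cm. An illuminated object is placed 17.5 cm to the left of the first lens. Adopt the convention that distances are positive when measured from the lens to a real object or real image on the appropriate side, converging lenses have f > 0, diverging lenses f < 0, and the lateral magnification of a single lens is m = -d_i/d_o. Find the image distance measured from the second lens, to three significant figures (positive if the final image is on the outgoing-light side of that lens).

Lens 1: 1/d_i1 = 1/f_1 - 1/d_o1 = 1/(-13.5) - 1/17.5 = -0.13122 cm^-1, so d_i1 = -7.621 cm.
With d_i1 < 0 the first image is virtual and lies on the object side; the object distance for lens 2 is d_o2 = 34.5 - (-7.621) = 42.121 cm.
Lens 2: 1/d_i2 = 1/f_2 - 1/d_o2 = 1/4.5 - 1/(42.121) = 0.19848 cm^-1, so d_i2 = 5.038 cm.

5.04 cm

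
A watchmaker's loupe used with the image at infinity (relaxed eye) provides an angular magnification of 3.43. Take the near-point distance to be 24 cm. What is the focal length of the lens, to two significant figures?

For the image at infinity, M = D/f.
f = D/M = 24/3.43 = 6.997 cm.

7.0 cm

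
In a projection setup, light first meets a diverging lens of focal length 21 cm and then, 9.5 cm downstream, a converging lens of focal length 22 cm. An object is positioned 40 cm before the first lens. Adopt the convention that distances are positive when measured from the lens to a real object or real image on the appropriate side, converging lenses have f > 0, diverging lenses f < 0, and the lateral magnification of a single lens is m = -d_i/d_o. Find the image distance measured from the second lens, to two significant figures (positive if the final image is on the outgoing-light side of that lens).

400 cm

Lens 1: 1/d_i1 = 1/f_1 - 1/d_o1 = 1/(-21) - 1/40 = -0.07262 cm^-1, so d_i1 = -13.770 cm.
With d_i1 < 0 the first image is virtual and lies on the object side; the object distance for lens 2 is d_o2 = 9.5 - (-13.770) = 23.270 cm.
Lens 2: 1/d_i2 = 1/f_2 - 1/d_o2 = 1/22 - 1/(23.270) = 0.00248 cm^-1, so d_i2 = 402.955 cm.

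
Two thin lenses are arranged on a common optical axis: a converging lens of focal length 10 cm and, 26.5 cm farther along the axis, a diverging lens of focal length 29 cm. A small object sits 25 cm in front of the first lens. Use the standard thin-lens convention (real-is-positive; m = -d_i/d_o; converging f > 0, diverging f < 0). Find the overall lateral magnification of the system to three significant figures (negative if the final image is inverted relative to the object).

First lens: d_i1 = 1/(1/10 - 1/25) = 16.667 cm.
m_1 = -(16.667)/25 = -0.6667.
Object distance for lens 2: d_o2 = 26.5 - 16.667 = 9.833 cm.
Second lens: d_i2 = 1/(1/(-29) - 1/(9.833)) = -7.343 cm.
m_2 = -(-7.343)/(9.833) = 0.7468.
The system's lateral magnification is m_1 m_2 = (-0.6667)(0.7468) = -0.4979.

-0.498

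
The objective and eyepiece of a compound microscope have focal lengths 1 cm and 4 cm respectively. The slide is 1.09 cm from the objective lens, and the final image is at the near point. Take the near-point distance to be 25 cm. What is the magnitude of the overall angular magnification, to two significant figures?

Objective: 1/d_i = 1/f_obj - 1/d_o = 1/1 - 1/1.09 = 0.08257 cm^-1, so d_i = 12.111 cm.
m_obj = -d_i/d_o = -12.111/1.09 = -11.111.
Eyepiece angular magnification (image at near point): M_eye = 1 + D/f_e = 1 + 25/4 = 7.250.
Overall M = m_obj x M_eye = (-11.111)(7.250) = -80.56.
|M| = 80.56.

81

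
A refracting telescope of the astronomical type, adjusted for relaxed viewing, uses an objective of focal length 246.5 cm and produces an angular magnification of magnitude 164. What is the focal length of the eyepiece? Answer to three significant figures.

|M| = f_obj/f_eye, so f_eye = f_obj/|M| = 246.5/164.0 = 1.503 cm.

1.50 cm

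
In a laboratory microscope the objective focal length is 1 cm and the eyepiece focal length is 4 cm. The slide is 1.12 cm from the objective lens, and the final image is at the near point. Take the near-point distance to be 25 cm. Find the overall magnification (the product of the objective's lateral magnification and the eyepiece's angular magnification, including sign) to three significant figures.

-60.4

Objective: 1/d_i = 1/f_obj - 1/d_o = 1/1 - 1/1.12 = 0.10714 cm^-1, so d_i = 9.333 cm.
m_obj = -d_i/d_o = -9.333/1.12 = -8.333.
Eyepiece angular magnification (image at near point): M_eye = 1 + D/f_e = 1 + 25/4 = 7.250.
Overall M = m_obj x M_eye = (-8.333)(7.250) = -60.42.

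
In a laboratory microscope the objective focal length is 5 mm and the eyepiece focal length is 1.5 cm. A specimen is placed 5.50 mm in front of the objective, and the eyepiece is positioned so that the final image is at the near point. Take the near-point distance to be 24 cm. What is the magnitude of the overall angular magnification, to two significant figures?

Convert to cm: f_obj = 5 mm = 0.5 cm; d_o = 5.50 mm = 0.55 cm.
Objective: 1/d_i = 1/f_obj - 1/d_o = 1/0.5 - 1/0.55 = 0.18182 cm^-1, so d_i = 5.500 cm.
m_obj = -d_i/d_o = -5.500/0.55 = -10.000.
Eyepiece angular magnification (image at near point): M_eye = 1 + D/f_e = 1 + 24/1.5 = 17.000.
Overall M = m_obj x M_eye = (-10.000)(17.000) = -170.00.
|M| = 170.00.

170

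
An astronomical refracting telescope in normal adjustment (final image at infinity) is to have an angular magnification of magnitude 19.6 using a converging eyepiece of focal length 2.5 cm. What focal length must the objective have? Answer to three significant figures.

49.0 cm

|M| = f_obj/|f_eye|, so f_obj = |M| x |f_eye| = 19.6 x 2.5 = 49.000 cm.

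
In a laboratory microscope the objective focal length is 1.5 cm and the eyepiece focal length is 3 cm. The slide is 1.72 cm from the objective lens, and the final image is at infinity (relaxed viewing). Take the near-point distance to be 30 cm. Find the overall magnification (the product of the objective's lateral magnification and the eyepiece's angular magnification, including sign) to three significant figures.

-68.2

Objective: 1/d_i = 1/f_obj - 1/d_o = 1/1.5 - 1/1.72 = 0.08527 cm^-1, so d_i = 11.727 cm.
m_obj = -d_i/d_o = -11.727/1.72 = -6.818.
Eyepiece angular magnification (image at infinity): M_eye = D/f_e = 30/3 = 10.000.
Overall M = m_obj x M_eye = (-6.818)(10.000) = -68.18.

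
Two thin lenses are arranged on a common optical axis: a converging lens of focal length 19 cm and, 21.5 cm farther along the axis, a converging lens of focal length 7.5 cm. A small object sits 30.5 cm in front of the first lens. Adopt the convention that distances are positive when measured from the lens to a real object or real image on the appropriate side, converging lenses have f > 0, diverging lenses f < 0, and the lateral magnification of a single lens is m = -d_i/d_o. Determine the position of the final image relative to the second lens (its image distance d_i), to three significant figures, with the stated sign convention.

5.95 cm

Applying the thin-lens equation to the first lens, 1/19 = 1/30.5 + 1/d_i1, which gives d_i1 = 50.391 cm.
This image would form 50.391 cm past lens 1, i.e. 28.891 cm beyond lens 2, so it is a virtual object for lens 2: d_o2 = 21.5 - 50.391 = -28.891 cm.
Applying the thin-lens equation again with f_2 = 7.5 cm and d_o2 = -28.891 cm gives d_i2 = 5.954 cm.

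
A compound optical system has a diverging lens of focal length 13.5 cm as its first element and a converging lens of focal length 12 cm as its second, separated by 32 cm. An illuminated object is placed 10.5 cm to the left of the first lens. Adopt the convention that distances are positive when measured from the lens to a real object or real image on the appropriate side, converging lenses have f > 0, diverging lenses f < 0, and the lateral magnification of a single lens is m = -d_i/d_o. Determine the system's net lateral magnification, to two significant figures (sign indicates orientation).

Lens 1: 1/d_i1 = 1/f_1 - 1/d_o1 = 1/(-13.5) - 1/10.5 = -0.16931 cm^-1, so d_i1 = -5.906 cm.
m_1 = -(-5.906)/10.5 = 0.5625.
The intermediate image is virtual, 5.906 cm to the left of lens 1, so d_o2 = L - d_i1 = 32 - (-5.906) = 37.906 cm.
Lens 2: 1/d_i2 = 1/f_2 - 1/d_o2 = 1/12 - 1/(37.906) = 0.05695 cm^-1, so d_i2 = 17.559 cm.
m_2 = -(17.559)/(37.906) = -0.4632.
The system's lateral magnification is m_1 m_2 = (0.5625)(-0.4632) = -0.2606.

-0.26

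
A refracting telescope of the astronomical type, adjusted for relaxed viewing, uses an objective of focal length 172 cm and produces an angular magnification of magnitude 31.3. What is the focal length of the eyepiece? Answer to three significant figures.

|M| = f_obj/f_eye, so f_eye = f_obj/|M| = 172/31.3 = 5.495 cm.

5.50 cm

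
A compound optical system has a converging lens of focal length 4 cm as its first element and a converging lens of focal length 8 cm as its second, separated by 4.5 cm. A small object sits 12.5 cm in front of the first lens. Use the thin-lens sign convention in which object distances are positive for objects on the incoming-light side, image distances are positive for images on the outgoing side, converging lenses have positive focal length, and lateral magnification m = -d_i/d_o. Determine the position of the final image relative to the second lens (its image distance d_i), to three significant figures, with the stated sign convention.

Lens 1: 1/d_i1 = 1/f_1 - 1/d_o1 = 1/4 - 1/12.5 = 0.17000 cm^-1, so d_i1 = 5.882 cm.
This image would form 5.882 cm past lens 1, i.e. 1.382 cm beyond lens 2, so it is a virtual object for lens 2: d_o2 = 4.5 - 5.882 = -1.382 cm.
Lens 2: 1/d_i2 = 1/f_2 - 1/d_o2 = 1/8 - 1/(-1.382) = 0.84840 cm^-1, so d_i2 = 1.179 cm.

1.18 cm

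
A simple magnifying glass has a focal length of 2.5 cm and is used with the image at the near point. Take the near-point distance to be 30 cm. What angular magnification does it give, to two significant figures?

13

M = 1 + D/f = 1 + 30/2.5 = 13.000.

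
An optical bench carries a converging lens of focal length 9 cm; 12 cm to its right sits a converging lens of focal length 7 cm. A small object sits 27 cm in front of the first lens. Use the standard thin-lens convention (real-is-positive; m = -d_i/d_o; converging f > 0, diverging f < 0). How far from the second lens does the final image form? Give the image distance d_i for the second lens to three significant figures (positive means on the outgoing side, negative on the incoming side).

1.24 cm

First lens: d_i1 = 1/(1/9 - 1/27) = 13.500 cm.
Since 13.500 cm > 12 cm, the first image lies past the second lens and serves as a virtual object: d_o2 = L - d_i1 = -1.500 cm.
Second lens: d_i2 = 1/(1/7 - 1/(-1.500)) = 1.235 cm.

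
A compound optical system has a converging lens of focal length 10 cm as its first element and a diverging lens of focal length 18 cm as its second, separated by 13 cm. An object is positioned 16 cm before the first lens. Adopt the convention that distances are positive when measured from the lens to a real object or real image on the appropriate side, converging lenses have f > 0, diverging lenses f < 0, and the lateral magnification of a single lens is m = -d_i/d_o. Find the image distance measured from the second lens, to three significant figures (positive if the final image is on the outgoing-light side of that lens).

56.8 cm

Lens 1: 1/d_i1 = 1/f_1 - 1/d_o1 = 1/10 - 1/16 = 0.03750 cm^-1, so d_i1 = 26.667 cm.
This image would form 26.667 cm past lens 1, i.e. 13.667 cm beyond lens 2, so it is a virtual object for lens 2: d_o2 = 13 - 26.667 = -13.667 cm.
Lens 2: 1/d_i2 = 1/f_2 - 1/d_o2 = 1/(-18) - 1/(-13.667) = 0.01762 cm^-1, so d_i2 = 56.769 cm.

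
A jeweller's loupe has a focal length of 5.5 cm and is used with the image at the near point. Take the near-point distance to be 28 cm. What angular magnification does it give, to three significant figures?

M = 1 + D/f = 1 + 28/5.5 = 6.091.

6.09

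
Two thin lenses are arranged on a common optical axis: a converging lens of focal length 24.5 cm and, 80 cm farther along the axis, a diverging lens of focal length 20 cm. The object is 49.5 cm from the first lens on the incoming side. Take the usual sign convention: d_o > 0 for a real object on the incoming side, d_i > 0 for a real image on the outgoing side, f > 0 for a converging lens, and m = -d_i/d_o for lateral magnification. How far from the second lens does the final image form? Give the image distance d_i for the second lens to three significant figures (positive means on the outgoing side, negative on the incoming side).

-12.2 cm

Lens 1: 1/d_i1 = 1/f_1 - 1/d_o1 = 1/24.5 - 1/49.5 = 0.02061 cm^-1, so d_i1 = 48.510 cm.
The intermediate image is 48.510 cm to the right of lens 1, so d_o2 = L - d_i1 = 80 - 48.510 = 31.490 cm.
Lens 2: 1/d_i2 = 1/f_2 - 1/d_o2 = 1/(-20) - 1/(31.490) = -0.08176 cm^-1, so d_i2 = -12.232 cm.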